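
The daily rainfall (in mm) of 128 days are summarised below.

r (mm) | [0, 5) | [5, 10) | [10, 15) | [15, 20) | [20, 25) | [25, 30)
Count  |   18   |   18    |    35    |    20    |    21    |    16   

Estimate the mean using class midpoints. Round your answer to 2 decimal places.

Midpoints: 2.5, 7.5, 12.5, 17.5, 22.5, 27.5
Σfm = 18×2.5 + 18×7.5 + 35×12.5 + 20×17.5 + 21×22.5 + 16×27.5 = 1880
n = Σf = 128
Mean = 1880 / 128 = 14.6875

14.69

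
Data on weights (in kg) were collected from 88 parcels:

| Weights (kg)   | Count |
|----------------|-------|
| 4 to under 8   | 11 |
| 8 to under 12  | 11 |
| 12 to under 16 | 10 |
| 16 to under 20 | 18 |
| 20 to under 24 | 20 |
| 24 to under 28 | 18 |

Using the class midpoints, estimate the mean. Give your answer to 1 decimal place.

Midpoints: 6, 10, 14, 18, 22, 26
Σfm = 11×6 + 11×10 + 10×14 + 18×18 + 20×22 + 18×26 = 1548
n = Σf = 88
Mean = 1548 / 88 = 17.5909

17.6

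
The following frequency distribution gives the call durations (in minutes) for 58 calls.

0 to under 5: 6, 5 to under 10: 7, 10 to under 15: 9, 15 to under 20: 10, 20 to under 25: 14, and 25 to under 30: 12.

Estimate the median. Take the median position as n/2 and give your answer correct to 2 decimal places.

18.50

Cumulative frequencies: 6, 13, 22, 32, 46, 58
n = 58; position = n/2 = 29.
This falls in the class 15 to under 20: L = 15, F = 22, f = 10, h = 5.
Median ≈ 15 + ((29 − 22) / 10) × 5 = 18.5000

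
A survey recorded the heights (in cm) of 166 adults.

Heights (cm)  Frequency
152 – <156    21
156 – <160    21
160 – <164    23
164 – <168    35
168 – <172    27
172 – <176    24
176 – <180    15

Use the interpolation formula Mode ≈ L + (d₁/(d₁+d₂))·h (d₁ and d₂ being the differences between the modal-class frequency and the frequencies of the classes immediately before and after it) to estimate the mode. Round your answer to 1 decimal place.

Modal class: 164 – <168 (highest frequency 35).
d₁ = 35 − 23 = 12, d₂ = 35 − 27 = 8
Mode ≈ 164 + (12/(12+8)) × 4 = 164 + 2.4000 = 166.4000

166.4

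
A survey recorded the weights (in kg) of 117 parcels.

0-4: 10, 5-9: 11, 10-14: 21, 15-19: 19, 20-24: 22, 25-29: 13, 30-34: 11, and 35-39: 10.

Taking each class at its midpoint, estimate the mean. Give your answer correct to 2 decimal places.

Midpoints: 2, 7, 12, 17, 22, 27, 32, 37
Σfm = 10×2 + 11×7 + 21×12 + 19×17 + 22×22 + 13×27 + 11×32 + 10×37 = 2229
n = Σf = 117
Mean = 2229 / 117 = 19.0513

19.05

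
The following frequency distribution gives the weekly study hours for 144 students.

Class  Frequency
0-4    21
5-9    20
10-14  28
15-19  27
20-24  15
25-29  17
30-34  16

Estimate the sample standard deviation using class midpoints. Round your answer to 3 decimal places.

Midpoints: 2, 7, 12, 17, 22, 27, 32
n = 144, Σfm = 2278, mean = 15.8194
Σfm² = 48936
Σf(m − x̄)² = Σfm² − (Σfm)²/n = 48936 − 2278²/144 = 12899.3056
Sample variance = 12899.3056 / 143 = 90.2049
Standard deviation = √90.2049 = 9.4976

9.498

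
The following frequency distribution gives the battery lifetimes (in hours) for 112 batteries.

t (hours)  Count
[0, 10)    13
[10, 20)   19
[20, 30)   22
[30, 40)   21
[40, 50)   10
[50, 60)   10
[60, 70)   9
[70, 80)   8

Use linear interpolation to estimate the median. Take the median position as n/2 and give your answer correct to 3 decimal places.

30.952

Cumulative frequencies: 13, 32, 54, 75, 85, 95, 104, 112
n = 112; position = n/2 = 56.
This falls in the class [30, 40): L = 30, F = 54, f = 21, h = 10.
Median ≈ 30 + ((56 − 54) / 21) × 10 = 30.9524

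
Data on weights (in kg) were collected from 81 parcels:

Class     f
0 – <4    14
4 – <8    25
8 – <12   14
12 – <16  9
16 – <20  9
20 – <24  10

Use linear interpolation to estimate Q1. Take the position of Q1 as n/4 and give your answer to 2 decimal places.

5.00

Cumulative frequencies: 14, 39, 53, 62, 71, 81
n = 81; position = n/4 = 20.25.
This falls in the class 4 – <8: L = 4, F = 14, f = 25, h = 4.
Lower quartile ≈ 4 + ((20.25 − 14) / 25) × 4 = 5.0000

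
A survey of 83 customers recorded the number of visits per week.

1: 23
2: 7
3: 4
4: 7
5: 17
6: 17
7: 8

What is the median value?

5

Cumulative frequencies: 23, 30, 34, 41, 58, 75, 83
n = 83, so the median is the value in position (n+1)/2 = 42.
Position 42 falls at value 5.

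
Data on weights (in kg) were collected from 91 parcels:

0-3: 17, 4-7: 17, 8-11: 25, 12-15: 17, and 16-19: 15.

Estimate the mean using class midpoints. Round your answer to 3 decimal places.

9.324

Midpoints: 1.5, 5.5, 9.5, 13.5, 17.5
Σfm = 17×1.5 + 17×5.5 + 25×9.5 + 17×13.5 + 15×17.5 = 848.5
n = Σf = 91
Mean = 848.5 / 91 = 9.3242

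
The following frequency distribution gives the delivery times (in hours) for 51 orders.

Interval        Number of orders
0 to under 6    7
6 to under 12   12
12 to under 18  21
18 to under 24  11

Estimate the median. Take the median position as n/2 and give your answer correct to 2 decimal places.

13.86

Cumulative frequencies: 7, 19, 40, 51
n = 51; position = n/2 = 25.5.
This falls in the class 12 to under 18: L = 12, F = 19, f = 21, h = 6.
Median ≈ 12 + ((25.5 − 19) / 21) × 6 = 13.8571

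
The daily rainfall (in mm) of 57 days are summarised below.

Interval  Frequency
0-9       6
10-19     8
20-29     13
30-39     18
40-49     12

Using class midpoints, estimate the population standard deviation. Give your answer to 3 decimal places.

12.531

Midpoints: 4.5, 14.5, 24.5, 34.5, 44.5
n = 57, Σfm = 1616.5, mean = 28.3596
Σfm² = 54794.25
Σf(m − x̄)² = Σfm² − (Σfm)²/n = 54794.25 − 1616.5²/57 = 8950.8772
Population variance = 8950.8772 / 57 = 157.0329
Standard deviation = √157.0329 = 12.5313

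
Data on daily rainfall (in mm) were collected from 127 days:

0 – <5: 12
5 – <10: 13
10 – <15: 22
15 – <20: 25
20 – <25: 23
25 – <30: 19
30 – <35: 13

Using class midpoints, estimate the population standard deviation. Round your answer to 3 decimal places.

8.829

Midpoints: 2.5, 7.5, 12.5, 17.5, 22.5, 27.5, 32.5
n = 127, Σfm = 2302.5, mean = 18.1299
Σfm² = 51643.75
Σf(m − x̄)² = Σfm² − (Σfm)²/n = 51643.75 − 2302.5²/127 = 9899.6063
Population variance = 9899.6063 / 127 = 77.9497
Standard deviation = √77.9497 = 8.8289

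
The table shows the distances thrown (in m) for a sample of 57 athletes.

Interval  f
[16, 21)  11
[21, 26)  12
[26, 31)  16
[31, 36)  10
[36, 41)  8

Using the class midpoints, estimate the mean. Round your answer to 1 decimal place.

Midpoints: 18.5, 23.5, 28.5, 33.5, 38.5
Σfm = 11×18.5 + 12×23.5 + 16×28.5 + 10×33.5 + 8×38.5 = 1584.5
n = Σf = 57
Mean = 1584.5 / 57 = 27.7982

27.8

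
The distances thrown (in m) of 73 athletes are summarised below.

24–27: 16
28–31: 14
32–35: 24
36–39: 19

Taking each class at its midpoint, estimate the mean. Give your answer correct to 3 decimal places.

32.021

Midpoints: 25.5, 29.5, 33.5, 37.5
Σfm = 16×25.5 + 14×29.5 + 24×33.5 + 19×37.5 = 2337.5
n = Σf = 73
Mean = 2337.5 / 73 = 32.0205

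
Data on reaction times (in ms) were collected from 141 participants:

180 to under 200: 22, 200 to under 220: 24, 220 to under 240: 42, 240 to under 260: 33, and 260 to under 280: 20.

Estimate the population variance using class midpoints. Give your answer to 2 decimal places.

Midpoints: 190, 210, 230, 250, 270
n = 141, Σfm = 32530, mean = 230.7092
Σfm² = 7594900
Σf(m − x̄)² = Σfm² − (Σfm)²/n = 7594900 − 32530²/141 = 89929.0780
Population variance = 89929.0780 / 141 = 637.7949

637.79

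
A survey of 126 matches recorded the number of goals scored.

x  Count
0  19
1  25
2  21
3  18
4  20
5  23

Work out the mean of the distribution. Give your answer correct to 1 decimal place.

Values: 0, 1, 2, 3, 4, 5
Σfx = 19×0 + 25×1 + 21×2 + 18×3 + 20×4 + 23×5 = 316
n = Σf = 126
Mean = 316 / 126 = 2.5079

2.5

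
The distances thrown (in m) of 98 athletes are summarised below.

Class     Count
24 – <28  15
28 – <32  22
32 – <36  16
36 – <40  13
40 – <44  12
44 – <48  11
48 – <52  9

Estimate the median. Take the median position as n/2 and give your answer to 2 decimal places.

35.00

Cumulative frequencies: 15, 37, 53, 66, 78, 89, 98
n = 98; position = n/2 = 49.
This falls in the class 32 – <36: L = 32, F = 37, f = 16, h = 4.
Median ≈ 32 + ((49 − 37) / 16) × 4 = 35.0000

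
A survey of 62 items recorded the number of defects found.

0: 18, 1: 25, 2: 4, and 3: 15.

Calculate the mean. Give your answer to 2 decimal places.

Values: 0, 1, 2, 3
Σfx = 18×0 + 25×1 + 4×2 + 15×3 = 78
n = Σf = 62
Mean = 78 / 62 = 1.2581

1.26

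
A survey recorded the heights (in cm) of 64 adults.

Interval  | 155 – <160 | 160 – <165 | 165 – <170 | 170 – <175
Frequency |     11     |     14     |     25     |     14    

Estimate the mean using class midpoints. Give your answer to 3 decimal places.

165.781

Midpoints: 157.5, 162.5, 167.5, 172.5
Σfm = 11×157.5 + 14×162.5 + 25×167.5 + 14×172.5 = 10610
n = Σf = 64
Mean = 10610 / 64 = 165.7812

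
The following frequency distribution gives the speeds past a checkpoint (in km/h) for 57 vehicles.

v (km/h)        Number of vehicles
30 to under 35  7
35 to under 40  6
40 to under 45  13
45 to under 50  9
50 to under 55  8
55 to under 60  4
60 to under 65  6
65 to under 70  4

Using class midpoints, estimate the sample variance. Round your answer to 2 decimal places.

Midpoints: 32.5, 37.5, 42.5, 47.5, 52.5, 57.5, 62.5, 67.5
n = 57, Σfm = 2727.5, mean = 47.8509
Σfm² = 136556.25
Σf(m − x̄)² = Σfm² − (Σfm)²/n = 136556.25 − 2727.5²/57 = 6042.9825
Sample variance = 6042.9825 / 56 = 107.9104

107.91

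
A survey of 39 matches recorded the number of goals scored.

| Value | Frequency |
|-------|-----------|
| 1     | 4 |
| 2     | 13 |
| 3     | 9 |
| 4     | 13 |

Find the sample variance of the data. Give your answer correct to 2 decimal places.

1.06

Values: 1, 2, 3, 4
n = 39, Σfx = 109, mean = 2.7949
Σfx² = 345
Σf(x − x̄)² = Σfx² − (Σfx)²/n = 345 − 109²/39 = 40.3590
Sample variance = 40.3590 / 38 = 1.0621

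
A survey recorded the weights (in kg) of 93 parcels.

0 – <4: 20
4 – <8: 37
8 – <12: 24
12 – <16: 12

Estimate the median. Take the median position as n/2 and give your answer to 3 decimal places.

Cumulative frequencies: 20, 57, 81, 93
n = 93; position = n/2 = 46.5.
This falls in the class 4 – <8: L = 4, F = 20, f = 37, h = 4.
Median ≈ 4 + ((46.5 − 20) / 37) × 4 = 6.8649

6.865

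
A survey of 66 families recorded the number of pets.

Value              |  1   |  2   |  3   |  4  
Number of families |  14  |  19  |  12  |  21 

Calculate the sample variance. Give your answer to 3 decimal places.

Values: 1, 2, 3, 4
n = 66, Σfx = 172, mean = 2.6061
Σfx² = 534
Σf(x − x̄)² = Σfx² − (Σfx)²/n = 534 − 172²/66 = 85.7576
Sample variance = 85.7576 / 65 = 1.3193

1.319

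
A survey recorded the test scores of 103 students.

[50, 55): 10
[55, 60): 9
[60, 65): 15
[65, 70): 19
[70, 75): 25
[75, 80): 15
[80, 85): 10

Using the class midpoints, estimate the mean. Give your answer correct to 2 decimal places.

68.57

Midpoints: 52.5, 57.5, 62.5, 67.5, 72.5, 77.5, 82.5
Σfm = 10×52.5 + 9×57.5 + 15×62.5 + 19×67.5 + 25×72.5 + 15×77.5 + 10×82.5 = 7062.5
n = Σf = 103
Mean = 7062.5 / 103 = 68.5680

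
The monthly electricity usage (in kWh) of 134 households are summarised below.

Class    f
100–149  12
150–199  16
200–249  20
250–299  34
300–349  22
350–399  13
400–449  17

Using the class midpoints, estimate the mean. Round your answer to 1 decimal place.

Midpoints: 124.5, 174.5, 224.5, 274.5, 324.5, 374.5, 424.5
Σfm = 12×124.5 + 16×174.5 + 20×224.5 + 34×274.5 + 22×324.5 + 13×374.5 + 17×424.5 = 37333
n = Σf = 134
Mean = 37333 / 134 = 278.6045

278.6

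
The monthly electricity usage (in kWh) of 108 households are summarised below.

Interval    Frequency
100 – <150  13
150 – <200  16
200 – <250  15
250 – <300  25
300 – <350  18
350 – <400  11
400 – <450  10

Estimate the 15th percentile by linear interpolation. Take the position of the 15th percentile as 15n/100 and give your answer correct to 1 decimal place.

160.0

Cumulative frequencies: 13, 29, 44, 69, 87, 98, 108
n = 108; position = 15n/100 = 16.2.
This falls in the class 150 – <200: L = 150, F = 13, f = 16, h = 50.
15th percentile ≈ 150 + ((16.2 − 13) / 16) × 50 = 160.0000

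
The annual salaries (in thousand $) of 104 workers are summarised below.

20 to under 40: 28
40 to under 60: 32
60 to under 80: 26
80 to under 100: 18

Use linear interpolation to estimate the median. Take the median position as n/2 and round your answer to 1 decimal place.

55.0

Cumulative frequencies: 28, 60, 86, 104
n = 104; position = n/2 = 52.
This falls in the class 40 to under 60: L = 40, F = 28, f = 32, h = 20.
Median ≈ 40 + ((52 − 28) / 32) × 20 = 55.0000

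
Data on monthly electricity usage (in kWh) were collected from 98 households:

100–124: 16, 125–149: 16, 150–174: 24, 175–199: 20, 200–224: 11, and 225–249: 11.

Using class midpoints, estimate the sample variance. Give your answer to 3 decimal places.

Midpoints: 112, 137, 162, 187, 212, 237
n = 98, Σfm = 16551, mean = 168.8878
Σfm² = 2942487
Σf(m − x̄)² = Σfm² − (Σfm)²/n = 2942487 − 16551²/98 = 147225.7653
Sample variance = 147225.7653 / 97 = 1517.7914

1517.791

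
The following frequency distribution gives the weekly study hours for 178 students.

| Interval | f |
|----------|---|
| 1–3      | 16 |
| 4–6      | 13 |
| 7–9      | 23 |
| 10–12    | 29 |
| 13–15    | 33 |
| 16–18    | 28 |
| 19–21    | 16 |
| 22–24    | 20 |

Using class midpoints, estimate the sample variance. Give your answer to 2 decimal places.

Midpoints: 2, 5, 8, 11, 14, 17, 20, 23
n = 178, Σfm = 2318, mean = 13.0225
Σfm² = 36910
Σf(m − x̄)² = Σfm² − (Σfm)²/n = 36910 − 2318²/178 = 6723.9101
Sample variance = 6723.9101 / 177 = 37.9882

37.99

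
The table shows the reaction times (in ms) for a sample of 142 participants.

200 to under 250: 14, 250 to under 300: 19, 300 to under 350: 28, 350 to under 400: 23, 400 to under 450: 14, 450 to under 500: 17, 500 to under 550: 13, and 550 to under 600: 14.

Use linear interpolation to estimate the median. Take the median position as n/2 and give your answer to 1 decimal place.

371.7

Cumulative frequencies: 14, 33, 61, 84, 98, 115, 128, 142
n = 142; position = n/2 = 71.
This falls in the class 350 to under 400: L = 350, F = 61, f = 23, h = 50.
Median ≈ 350 + ((71 − 61) / 23) × 50 = 371.7391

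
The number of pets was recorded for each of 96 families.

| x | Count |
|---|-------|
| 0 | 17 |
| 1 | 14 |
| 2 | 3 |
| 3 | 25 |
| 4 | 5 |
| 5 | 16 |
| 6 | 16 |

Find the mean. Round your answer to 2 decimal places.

3.03

Values: 0, 1, 2, 3, 4, 5, 6
Σfx = 17×0 + 14×1 + 3×2 + 25×3 + 5×4 + 16×5 + 16×6 = 291
n = Σf = 96
Mean = 291 / 96 = 3.0312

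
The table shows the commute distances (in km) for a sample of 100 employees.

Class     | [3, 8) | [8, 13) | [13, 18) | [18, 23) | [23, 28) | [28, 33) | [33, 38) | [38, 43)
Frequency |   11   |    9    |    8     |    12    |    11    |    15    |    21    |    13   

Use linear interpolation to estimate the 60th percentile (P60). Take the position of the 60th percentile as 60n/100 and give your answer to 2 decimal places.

Cumulative frequencies: 11, 20, 28, 40, 51, 66, 87, 100
n = 100; position = 60n/100 = 60.
This falls in the class [28, 33): L = 28, F = 51, f = 15, h = 5.
60th percentile ≈ 28 + ((60 − 51) / 15) × 5 = 31.0000

31.00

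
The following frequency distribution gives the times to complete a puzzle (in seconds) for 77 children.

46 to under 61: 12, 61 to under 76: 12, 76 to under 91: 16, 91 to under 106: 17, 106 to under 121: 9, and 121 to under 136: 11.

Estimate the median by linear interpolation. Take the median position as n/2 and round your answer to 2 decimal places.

89.59

Cumulative frequencies: 12, 24, 40, 57, 66, 77
n = 77; position = n/2 = 38.5.
This falls in the class 76 to under 91: L = 76, F = 24, f = 16, h = 15.
Median ≈ 76 + ((38.5 − 24) / 16) × 15 = 89.5938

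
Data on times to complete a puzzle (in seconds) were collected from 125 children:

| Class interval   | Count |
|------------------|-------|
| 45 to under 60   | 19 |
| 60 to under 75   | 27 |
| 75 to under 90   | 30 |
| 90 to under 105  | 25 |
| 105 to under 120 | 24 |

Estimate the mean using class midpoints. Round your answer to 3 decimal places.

83.460

Midpoints: 52.5, 67.5, 82.5, 97.5, 112.5
Σfm = 19×52.5 + 27×67.5 + 30×82.5 + 25×97.5 + 24×112.5 = 10432.5
n = Σf = 125
Mean = 10432.5 / 125 = 83.4600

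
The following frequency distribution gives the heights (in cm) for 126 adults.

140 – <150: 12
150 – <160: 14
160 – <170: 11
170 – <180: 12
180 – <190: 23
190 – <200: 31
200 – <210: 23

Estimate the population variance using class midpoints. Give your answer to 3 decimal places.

Midpoints: 145, 155, 165, 175, 185, 195, 205
n = 126, Σfm = 22840, mean = 181.2698
Σfm² = 4188150
Σf(m − x̄)² = Σfm² − (Σfm)²/n = 4188150 − 22840²/126 = 47946.8254
Population variance = 47946.8254 / 126 = 380.5304

380.530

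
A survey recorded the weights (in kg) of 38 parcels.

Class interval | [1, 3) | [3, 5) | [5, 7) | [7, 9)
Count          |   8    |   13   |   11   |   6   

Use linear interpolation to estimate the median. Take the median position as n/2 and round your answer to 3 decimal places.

4.692

Cumulative frequencies: 8, 21, 32, 38
n = 38; position = n/2 = 19.
This falls in the class [3, 5): L = 3, F = 8, f = 13, h = 2.
Median ≈ 3 + ((19 − 8) / 13) × 2 = 4.6923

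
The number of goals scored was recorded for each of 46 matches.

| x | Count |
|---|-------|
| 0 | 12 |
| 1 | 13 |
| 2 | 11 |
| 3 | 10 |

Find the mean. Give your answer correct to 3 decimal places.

Values: 0, 1, 2, 3
Σfx = 12×0 + 13×1 + 11×2 + 10×3 = 65
n = Σf = 46
Mean = 65 / 46 = 1.4130

1.413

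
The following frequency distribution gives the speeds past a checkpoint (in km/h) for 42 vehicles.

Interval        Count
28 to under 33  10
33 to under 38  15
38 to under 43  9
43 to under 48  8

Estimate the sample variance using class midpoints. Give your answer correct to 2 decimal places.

27.83

Midpoints: 30.5, 35.5, 40.5, 45.5
n = 42, Σfm = 1566, mean = 37.2857
Σfm² = 59530.5
Σf(m − x̄)² = Σfm² − (Σfm)²/n = 59530.5 − 1566²/42 = 1141.0714
Sample variance = 1141.0714 / 41 = 27.8310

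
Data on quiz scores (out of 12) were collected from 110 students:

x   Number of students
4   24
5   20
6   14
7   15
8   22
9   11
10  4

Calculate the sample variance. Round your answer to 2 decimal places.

Values: 4, 5, 6, 7, 8, 9, 10
n = 110, Σfx = 700, mean = 6.3636
Σfx² = 4822
Σf(x − x̄)² = Σfx² − (Σfx)²/n = 4822 − 700²/110 = 367.4545
Sample variance = 367.4545 / 109 = 3.3711

3.37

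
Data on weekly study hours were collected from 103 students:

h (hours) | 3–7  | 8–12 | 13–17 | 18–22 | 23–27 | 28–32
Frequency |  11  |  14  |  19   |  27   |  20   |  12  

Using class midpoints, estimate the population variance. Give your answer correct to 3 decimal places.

55.684

Midpoints: 5, 10, 15, 20, 25, 30
n = 103, Σfm = 1880, mean = 18.2524
Σfm² = 40050
Σf(m − x̄)² = Σfm² − (Σfm)²/n = 40050 − 1880²/103 = 5735.4369
Population variance = 5735.4369 / 103 = 55.6839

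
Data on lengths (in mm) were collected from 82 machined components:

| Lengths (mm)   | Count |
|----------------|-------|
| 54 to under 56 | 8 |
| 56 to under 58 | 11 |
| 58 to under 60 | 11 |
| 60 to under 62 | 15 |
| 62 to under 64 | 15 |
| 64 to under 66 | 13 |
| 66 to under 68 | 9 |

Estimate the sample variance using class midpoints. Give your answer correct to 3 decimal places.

Midpoints: 55, 57, 59, 61, 63, 65, 67
n = 82, Σfm = 5024, mean = 61.2683
Σfm² = 308906
Σf(m − x̄)² = Σfm² − (Σfm)²/n = 308906 − 5024²/82 = 1094.0976
Sample variance = 1094.0976 / 81 = 13.5074

13.507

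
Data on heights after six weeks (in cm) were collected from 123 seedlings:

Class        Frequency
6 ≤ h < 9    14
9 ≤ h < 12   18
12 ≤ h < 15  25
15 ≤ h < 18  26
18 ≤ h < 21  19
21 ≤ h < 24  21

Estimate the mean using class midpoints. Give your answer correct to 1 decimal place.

Midpoints: 7.5, 10.5, 13.5, 16.5, 19.5, 22.5
Σfm = 14×7.5 + 18×10.5 + 25×13.5 + 26×16.5 + 19×19.5 + 21×22.5 = 1903.5
n = Σf = 123
Mean = 1903.5 / 123 = 15.4756

15.5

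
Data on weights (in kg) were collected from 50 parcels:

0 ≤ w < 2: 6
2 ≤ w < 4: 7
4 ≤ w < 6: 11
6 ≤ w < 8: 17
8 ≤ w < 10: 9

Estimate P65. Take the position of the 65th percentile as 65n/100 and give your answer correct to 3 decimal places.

Cumulative frequencies: 6, 13, 24, 41, 50
n = 50; position = 65n/100 = 32.5.
This falls in the class 6 ≤ w < 8: L = 6, F = 24, f = 17, h = 2.
65th percentile ≈ 6 + ((32.5 − 24) / 17) × 2 = 7.0000

7.000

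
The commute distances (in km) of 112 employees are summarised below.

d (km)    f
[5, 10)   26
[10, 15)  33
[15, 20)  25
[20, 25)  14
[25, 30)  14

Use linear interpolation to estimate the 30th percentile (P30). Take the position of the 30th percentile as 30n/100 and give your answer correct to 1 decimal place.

Cumulative frequencies: 26, 59, 84, 98, 112
n = 112; position = 30n/100 = 33.6.
This falls in the class [10, 15): L = 10, F = 26, f = 33, h = 5.
30th percentile ≈ 10 + ((33.6 − 26) / 33) × 5 = 11.1515

11.2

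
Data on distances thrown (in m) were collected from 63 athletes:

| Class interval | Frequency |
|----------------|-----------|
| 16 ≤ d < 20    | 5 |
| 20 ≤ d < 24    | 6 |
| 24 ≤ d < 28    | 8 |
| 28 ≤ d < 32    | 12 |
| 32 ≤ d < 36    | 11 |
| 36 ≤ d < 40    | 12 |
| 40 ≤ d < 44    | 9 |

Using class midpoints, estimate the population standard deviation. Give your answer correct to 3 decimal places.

Midpoints: 18, 22, 26, 30, 34, 38, 42
n = 63, Σfm = 1998, mean = 31.7143
Σfm² = 66652
Σf(m − x̄)² = Σfm² − (Σfm)²/n = 66652 − 1998²/63 = 3286.8571
Population variance = 3286.8571 / 63 = 52.1723
Standard deviation = √52.1723 = 7.2230

7.223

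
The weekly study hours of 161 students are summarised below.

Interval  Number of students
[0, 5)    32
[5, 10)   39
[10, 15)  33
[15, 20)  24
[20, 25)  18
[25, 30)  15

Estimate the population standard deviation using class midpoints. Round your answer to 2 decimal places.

7.86

Midpoints: 2.5, 7.5, 12.5, 17.5, 22.5, 27.5
n = 161, Σfm = 2022.5, mean = 12.5621
Σfm² = 35356.25
Σf(m − x̄)² = Σfm² − (Σfm)²/n = 35356.25 − 2022.5²/161 = 9949.3789
Population variance = 9949.3789 / 161 = 61.7974
Standard deviation = √61.7974 = 7.8611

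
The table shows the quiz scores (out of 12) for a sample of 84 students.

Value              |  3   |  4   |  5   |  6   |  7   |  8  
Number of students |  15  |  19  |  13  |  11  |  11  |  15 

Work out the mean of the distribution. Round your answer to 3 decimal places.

Values: 3, 4, 5, 6, 7, 8
Σfx = 15×3 + 19×4 + 13×5 + 11×6 + 11×7 + 15×8 = 449
n = Σf = 84
Mean = 449 / 84 = 5.3452

5.345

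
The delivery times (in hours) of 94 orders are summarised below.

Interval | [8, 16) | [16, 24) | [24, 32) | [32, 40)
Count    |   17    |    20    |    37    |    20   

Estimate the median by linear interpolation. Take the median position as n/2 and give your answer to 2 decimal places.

26.16

Cumulative frequencies: 17, 37, 74, 94
n = 94; position = n/2 = 47.
This falls in the class [24, 32): L = 24, F = 37, f = 37, h = 8.
Median ≈ 24 + ((47 − 37) / 37) × 8 = 26.1622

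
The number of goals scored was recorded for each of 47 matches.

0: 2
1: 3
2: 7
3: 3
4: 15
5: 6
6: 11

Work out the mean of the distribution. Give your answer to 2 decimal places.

3.87

Values: 0, 1, 2, 3, 4, 5, 6
Σfx = 2×0 + 3×1 + 7×2 + 3×3 + 15×4 + 6×5 + 11×6 = 182
n = Σf = 47
Mean = 182 / 47 = 3.8723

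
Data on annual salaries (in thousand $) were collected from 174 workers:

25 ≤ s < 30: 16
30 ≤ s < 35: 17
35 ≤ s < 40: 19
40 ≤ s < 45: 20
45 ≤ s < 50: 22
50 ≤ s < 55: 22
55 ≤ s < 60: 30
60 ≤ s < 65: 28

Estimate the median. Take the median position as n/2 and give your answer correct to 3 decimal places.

Cumulative frequencies: 16, 33, 52, 72, 94, 116, 146, 174
n = 174; position = n/2 = 87.
This falls in the class 45 ≤ s < 50: L = 45, F = 72, f = 22, h = 5.
Median ≈ 45 + ((87 − 72) / 22) × 5 = 48.4091

48.409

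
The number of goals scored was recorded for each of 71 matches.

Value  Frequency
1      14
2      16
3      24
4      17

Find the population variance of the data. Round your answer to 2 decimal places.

Values: 1, 2, 3, 4
n = 71, Σfx = 186, mean = 2.6197
Σfx² = 566
Σf(x − x̄)² = Σfx² − (Σfx)²/n = 566 − 186²/71 = 78.7324
Population variance = 78.7324 / 71 = 1.1089

1.11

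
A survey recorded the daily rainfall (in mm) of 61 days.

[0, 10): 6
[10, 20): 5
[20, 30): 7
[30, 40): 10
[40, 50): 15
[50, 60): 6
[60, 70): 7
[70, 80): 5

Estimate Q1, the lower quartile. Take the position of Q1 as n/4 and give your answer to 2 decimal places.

26.07

Cumulative frequencies: 6, 11, 18, 28, 43, 49, 56, 61
n = 61; position = n/4 = 15.25.
This falls in the class [20, 30): L = 20, F = 11, f = 7, h = 10.
Lower quartile ≈ 20 + ((15.25 − 11) / 7) × 10 = 26.0714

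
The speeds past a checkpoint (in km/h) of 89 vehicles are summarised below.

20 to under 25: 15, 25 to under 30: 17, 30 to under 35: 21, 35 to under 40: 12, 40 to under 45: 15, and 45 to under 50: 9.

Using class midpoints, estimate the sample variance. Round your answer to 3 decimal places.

63.796

Midpoints: 22.5, 27.5, 32.5, 37.5, 42.5, 47.5
n = 89, Σfm = 3002.5, mean = 33.7360
Σfm² = 106906.25
Σf(m − x̄)² = Σfm² − (Σfm)²/n = 106906.25 − 3002.5²/89 = 5614.0449
Sample variance = 5614.0449 / 88 = 63.7960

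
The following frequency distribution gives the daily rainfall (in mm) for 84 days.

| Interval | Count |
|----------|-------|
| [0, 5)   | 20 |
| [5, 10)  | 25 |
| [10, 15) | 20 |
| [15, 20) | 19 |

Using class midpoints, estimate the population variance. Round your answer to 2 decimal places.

29.41

Midpoints: 2.5, 7.5, 12.5, 17.5
n = 84, Σfm = 820, mean = 9.7619
Σfm² = 10475
Σf(m − x̄)² = Σfm² − (Σfm)²/n = 10475 − 820²/84 = 2470.2381
Population variance = 2470.2381 / 84 = 29.4076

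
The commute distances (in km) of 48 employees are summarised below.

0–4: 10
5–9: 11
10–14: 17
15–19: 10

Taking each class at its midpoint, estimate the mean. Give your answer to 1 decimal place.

9.8

Midpoints: 2, 7, 12, 17
Σfm = 10×2 + 11×7 + 17×12 + 10×17 = 471
n = Σf = 48
Mean = 471 / 48 = 9.8125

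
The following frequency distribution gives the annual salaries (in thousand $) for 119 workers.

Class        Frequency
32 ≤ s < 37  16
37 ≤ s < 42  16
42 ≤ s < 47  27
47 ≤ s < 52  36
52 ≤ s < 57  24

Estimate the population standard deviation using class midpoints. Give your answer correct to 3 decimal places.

6.500

Midpoints: 34.5, 39.5, 44.5, 49.5, 54.5
n = 119, Σfm = 5475.5, mean = 46.0126
Σfm² = 256969.75
Σf(m − x̄)² = Σfm² − (Σfm)²/n = 256969.75 − 5475.5²/119 = 5027.7311
Population variance = 5027.7311 / 119 = 42.2498
Standard deviation = √42.2498 = 6.5000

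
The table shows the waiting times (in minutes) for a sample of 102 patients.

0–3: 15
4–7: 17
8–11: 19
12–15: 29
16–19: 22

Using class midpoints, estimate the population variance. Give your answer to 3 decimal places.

29.392

Midpoints: 1.5, 5.5, 9.5, 13.5, 17.5
n = 102, Σfm = 1073, mean = 10.5196
Σfm² = 14285.5
Σf(m − x̄)² = Σfm² − (Σfm)²/n = 14285.5 − 1073²/102 = 2997.9608
Population variance = 2997.9608 / 102 = 29.3918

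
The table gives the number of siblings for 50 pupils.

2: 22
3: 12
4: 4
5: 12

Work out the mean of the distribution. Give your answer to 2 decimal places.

3.12

Values: 2, 3, 4, 5
Σfx = 22×2 + 12×3 + 4×4 + 12×5 = 156
n = Σf = 50
Mean = 156 / 50 = 3.1200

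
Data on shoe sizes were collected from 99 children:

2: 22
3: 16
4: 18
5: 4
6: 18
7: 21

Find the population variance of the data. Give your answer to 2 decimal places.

Values: 2, 3, 4, 5, 6, 7
n = 99, Σfx = 439, mean = 4.4343
Σfx² = 2297
Σf(x − x̄)² = Σfx² − (Σfx)²/n = 2297 − 439²/99 = 350.3232
Population variance = 350.3232 / 99 = 3.5386

3.54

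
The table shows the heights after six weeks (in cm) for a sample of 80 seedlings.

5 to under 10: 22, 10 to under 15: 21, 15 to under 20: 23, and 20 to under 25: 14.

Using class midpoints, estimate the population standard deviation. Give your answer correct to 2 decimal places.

Midpoints: 7.5, 12.5, 17.5, 22.5
n = 80, Σfm = 1145, mean = 14.3125
Σfm² = 18650
Σf(m − x̄)² = Σfm² − (Σfm)²/n = 18650 − 1145²/80 = 2262.1875
Population variance = 2262.1875 / 80 = 28.2773
Standard deviation = √28.2773 = 5.3176

5.32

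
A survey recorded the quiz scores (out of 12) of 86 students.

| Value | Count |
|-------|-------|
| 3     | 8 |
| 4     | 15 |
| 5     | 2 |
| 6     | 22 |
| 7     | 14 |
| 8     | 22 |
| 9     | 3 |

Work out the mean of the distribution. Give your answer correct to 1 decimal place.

6.1

Values: 3, 4, 5, 6, 7, 8, 9
Σfx = 8×3 + 15×4 + 2×5 + 22×6 + 14×7 + 22×8 + 3×9 = 527
n = Σf = 86
Mean = 527 / 86 = 6.1279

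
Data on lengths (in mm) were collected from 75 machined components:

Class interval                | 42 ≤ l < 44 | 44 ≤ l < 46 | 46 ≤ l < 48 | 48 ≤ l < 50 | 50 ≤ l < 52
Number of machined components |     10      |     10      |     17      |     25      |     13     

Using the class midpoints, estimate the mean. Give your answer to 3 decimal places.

47.560

Midpoints: 43, 45, 47, 49, 51
Σfm = 10×43 + 10×45 + 17×47 + 25×49 + 13×51 = 3567
n = Σf = 75
Mean = 3567 / 75 = 47.5600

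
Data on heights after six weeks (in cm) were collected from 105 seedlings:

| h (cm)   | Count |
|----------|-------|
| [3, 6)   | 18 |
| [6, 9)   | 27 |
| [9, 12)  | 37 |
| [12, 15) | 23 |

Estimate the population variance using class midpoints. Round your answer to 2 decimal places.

Midpoints: 4.5, 7.5, 10.5, 13.5
n = 105, Σfm = 982.5, mean = 9.3571
Σfm² = 10154.25
Σf(m − x̄)² = Σfm² − (Σfm)²/n = 10154.25 − 982.5²/105 = 960.8571
Population variance = 960.8571 / 105 = 9.1510

9.15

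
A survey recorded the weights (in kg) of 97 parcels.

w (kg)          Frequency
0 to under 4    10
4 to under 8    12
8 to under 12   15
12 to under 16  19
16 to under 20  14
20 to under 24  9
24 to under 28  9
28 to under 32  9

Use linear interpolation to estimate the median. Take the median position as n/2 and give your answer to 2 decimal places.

Cumulative frequencies: 10, 22, 37, 56, 70, 79, 88, 97
n = 97; position = n/2 = 48.5.
This falls in the class 12 to under 16: L = 12, F = 37, f = 19, h = 4.
Median ≈ 12 + ((48.5 − 37) / 19) × 4 = 14.4211

14.42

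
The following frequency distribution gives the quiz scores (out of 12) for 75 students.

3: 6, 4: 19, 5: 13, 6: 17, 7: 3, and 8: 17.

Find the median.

5

Cumulative frequencies: 6, 25, 38, 55, 58, 75
n = 75, so the median is the value in position (n+1)/2 = 38.
Position 38 falls at value 5.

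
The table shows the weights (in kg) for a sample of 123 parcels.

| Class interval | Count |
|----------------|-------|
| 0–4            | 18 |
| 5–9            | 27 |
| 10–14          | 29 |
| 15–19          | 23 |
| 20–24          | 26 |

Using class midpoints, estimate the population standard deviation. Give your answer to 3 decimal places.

Midpoints: 2, 7, 12, 17, 22
n = 123, Σfm = 1536, mean = 12.4878
Σfm² = 24802
Σf(m − x̄)² = Σfm² − (Σfm)²/n = 24802 − 1536²/123 = 5620.7317
Population variance = 5620.7317 / 123 = 45.6970
Standard deviation = √45.6970 = 6.7600

6.760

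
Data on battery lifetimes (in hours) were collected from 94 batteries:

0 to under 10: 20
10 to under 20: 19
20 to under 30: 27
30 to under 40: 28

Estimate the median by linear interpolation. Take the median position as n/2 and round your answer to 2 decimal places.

22.96

Cumulative frequencies: 20, 39, 66, 94
n = 94; position = n/2 = 47.
This falls in the class 20 to under 30: L = 20, F = 39, f = 27, h = 10.
Median ≈ 20 + ((47 − 39) / 27) × 10 = 22.9630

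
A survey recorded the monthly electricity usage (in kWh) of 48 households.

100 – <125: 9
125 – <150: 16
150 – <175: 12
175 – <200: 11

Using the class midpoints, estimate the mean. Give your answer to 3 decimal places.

150.521

Midpoints: 112.5, 137.5, 162.5, 187.5
Σfm = 9×112.5 + 16×137.5 + 12×162.5 + 11×187.5 = 7225
n = Σf = 48
Mean = 7225 / 48 = 150.5208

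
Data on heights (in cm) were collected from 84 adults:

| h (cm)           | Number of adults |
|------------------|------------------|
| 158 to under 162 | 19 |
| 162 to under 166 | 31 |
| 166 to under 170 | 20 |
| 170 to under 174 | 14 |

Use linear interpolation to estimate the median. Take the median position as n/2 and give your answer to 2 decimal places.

Cumulative frequencies: 19, 50, 70, 84
n = 84; position = n/2 = 42.
This falls in the class 162 to under 166: L = 162, F = 19, f = 31, h = 4.
Median ≈ 162 + ((42 − 19) / 31) × 4 = 164.9677

164.97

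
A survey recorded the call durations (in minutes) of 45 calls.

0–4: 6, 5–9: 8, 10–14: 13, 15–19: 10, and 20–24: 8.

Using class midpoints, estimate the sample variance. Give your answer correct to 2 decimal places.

41.59

Midpoints: 2, 7, 12, 17, 22
n = 45, Σfm = 570, mean = 12.6667
Σfm² = 9050
Σf(m − x̄)² = Σfm² − (Σfm)²/n = 9050 − 570²/45 = 1830.0000
Sample variance = 1830.0000 / 44 = 41.5909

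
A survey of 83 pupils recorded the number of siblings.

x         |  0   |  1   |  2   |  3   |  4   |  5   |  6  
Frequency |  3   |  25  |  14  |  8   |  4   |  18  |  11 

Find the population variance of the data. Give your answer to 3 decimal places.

3.807

Values: 0, 1, 2, 3, 4, 5, 6
n = 83, Σfx = 249, mean = 3.0000
Σfx² = 1063
Σf(x − x̄)² = Σfx² − (Σfx)²/n = 1063 − 249²/83 = 316.0000
Population variance = 316.0000 / 83 = 3.8072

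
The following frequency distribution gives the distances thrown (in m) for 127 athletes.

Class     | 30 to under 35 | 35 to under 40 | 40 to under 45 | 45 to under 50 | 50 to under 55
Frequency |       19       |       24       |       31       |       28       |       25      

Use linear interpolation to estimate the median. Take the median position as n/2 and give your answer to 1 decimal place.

Cumulative frequencies: 19, 43, 74, 102, 127
n = 127; position = n/2 = 63.5.
This falls in the class 40 to under 45: L = 40, F = 43, f = 31, h = 5.
Median ≈ 40 + ((63.5 − 43) / 31) × 5 = 43.3065

43.3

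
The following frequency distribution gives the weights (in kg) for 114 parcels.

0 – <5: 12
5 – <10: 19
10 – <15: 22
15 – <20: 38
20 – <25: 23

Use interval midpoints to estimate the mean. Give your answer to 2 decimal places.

14.30

Midpoints: 2.5, 7.5, 12.5, 17.5, 22.5
Σfm = 12×2.5 + 19×7.5 + 22×12.5 + 38×17.5 + 23×22.5 = 1630
n = Σf = 114
Mean = 1630 / 114 = 14.2982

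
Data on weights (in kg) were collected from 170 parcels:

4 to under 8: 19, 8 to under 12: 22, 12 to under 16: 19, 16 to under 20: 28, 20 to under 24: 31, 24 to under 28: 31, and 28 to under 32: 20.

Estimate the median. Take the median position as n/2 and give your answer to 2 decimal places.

Cumulative frequencies: 19, 41, 60, 88, 119, 150, 170
n = 170; position = n/2 = 85.
This falls in the class 16 to under 20: L = 16, F = 60, f = 28, h = 4.
Median ≈ 16 + ((85 − 60) / 28) × 4 = 19.5714

19.57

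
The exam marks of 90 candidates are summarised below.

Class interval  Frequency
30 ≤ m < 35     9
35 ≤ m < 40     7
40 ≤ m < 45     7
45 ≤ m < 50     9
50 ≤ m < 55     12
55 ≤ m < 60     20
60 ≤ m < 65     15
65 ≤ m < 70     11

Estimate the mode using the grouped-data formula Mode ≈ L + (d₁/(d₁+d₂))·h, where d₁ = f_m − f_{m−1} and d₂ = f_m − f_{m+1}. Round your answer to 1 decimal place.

Modal class: 55 ≤ m < 60 (highest frequency 20).
d₁ = 20 − 12 = 8, d₂ = 20 − 15 = 5
Mode ≈ 55 + (8/(8+5)) × 5 = 55 + 3.0769 = 58.0769

58.1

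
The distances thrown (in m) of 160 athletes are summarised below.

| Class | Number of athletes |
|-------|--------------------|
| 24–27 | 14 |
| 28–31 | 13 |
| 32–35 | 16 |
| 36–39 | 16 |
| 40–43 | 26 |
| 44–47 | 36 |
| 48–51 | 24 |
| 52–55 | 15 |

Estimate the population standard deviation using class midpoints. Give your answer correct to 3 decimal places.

Midpoints: 25.5, 29.5, 33.5, 37.5, 41.5, 45.5, 49.5, 53.5
n = 160, Σfm = 6584, mean = 41.1500
Σfm² = 281920
Σf(m − x̄)² = Σfm² − (Σfm)²/n = 281920 − 6584²/160 = 10988.4000
Population variance = 10988.4000 / 160 = 68.6775
Standard deviation = √68.6775 = 8.2872

8.287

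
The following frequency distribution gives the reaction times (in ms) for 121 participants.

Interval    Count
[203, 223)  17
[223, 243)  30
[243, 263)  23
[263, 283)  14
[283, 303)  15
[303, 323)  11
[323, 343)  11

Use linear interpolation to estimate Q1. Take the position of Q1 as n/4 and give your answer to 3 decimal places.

231.833

Cumulative frequencies: 17, 47, 70, 84, 99, 110, 121
n = 121; position = n/4 = 30.25.
This falls in the class [223, 243): L = 223, F = 17, f = 30, h = 20.
Lower quartile ≈ 223 + ((30.25 − 17) / 30) × 20 = 231.8333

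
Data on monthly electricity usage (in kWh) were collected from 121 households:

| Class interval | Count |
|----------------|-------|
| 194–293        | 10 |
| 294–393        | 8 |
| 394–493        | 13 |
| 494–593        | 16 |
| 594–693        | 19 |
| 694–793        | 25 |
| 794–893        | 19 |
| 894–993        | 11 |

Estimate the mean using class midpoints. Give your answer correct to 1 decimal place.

635.2

Midpoints: 243.5, 343.5, 443.5, 543.5, 643.5, 743.5, 843.5, 943.5
Σfm = 10×243.5 + 8×343.5 + 13×443.5 + 16×543.5 + 19×643.5 + 25×743.5 + 19×843.5 + 11×943.5 = 76863.5
n = Σf = 121
Mean = 76863.5 / 121 = 635.2355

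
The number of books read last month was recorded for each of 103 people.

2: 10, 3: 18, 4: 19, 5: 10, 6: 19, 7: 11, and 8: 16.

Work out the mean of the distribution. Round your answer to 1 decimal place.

5.0

Values: 2, 3, 4, 5, 6, 7, 8
Σfx = 10×2 + 18×3 + 19×4 + 10×5 + 19×6 + 11×7 + 16×8 = 519
n = Σf = 103
Mean = 519 / 103 = 5.0388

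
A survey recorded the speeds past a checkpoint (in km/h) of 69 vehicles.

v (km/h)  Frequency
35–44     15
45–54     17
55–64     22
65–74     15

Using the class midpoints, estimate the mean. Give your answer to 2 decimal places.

54.86

Midpoints: 39.5, 49.5, 59.5, 69.5
Σfm = 15×39.5 + 17×49.5 + 22×59.5 + 15×69.5 = 3785.5
n = Σf = 69
Mean = 3785.5 / 69 = 54.8623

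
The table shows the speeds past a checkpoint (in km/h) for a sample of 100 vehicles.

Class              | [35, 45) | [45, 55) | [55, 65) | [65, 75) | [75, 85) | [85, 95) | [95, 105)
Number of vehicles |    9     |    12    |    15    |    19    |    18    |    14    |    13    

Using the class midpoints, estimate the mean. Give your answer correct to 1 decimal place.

71.9

Midpoints: 40, 50, 60, 70, 80, 90, 100
Σfm = 9×40 + 12×50 + 15×60 + 19×70 + 18×80 + 14×90 + 13×100 = 7190
n = Σf = 100
Mean = 7190 / 100 = 71.9000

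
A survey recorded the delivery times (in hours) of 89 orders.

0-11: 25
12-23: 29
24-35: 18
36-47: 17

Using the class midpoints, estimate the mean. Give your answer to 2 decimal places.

Midpoints: 5.5, 17.5, 29.5, 41.5
Σfm = 25×5.5 + 29×17.5 + 18×29.5 + 17×41.5 = 1881.5
n = Σf = 89
Mean = 1881.5 / 89 = 21.1404

21.14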